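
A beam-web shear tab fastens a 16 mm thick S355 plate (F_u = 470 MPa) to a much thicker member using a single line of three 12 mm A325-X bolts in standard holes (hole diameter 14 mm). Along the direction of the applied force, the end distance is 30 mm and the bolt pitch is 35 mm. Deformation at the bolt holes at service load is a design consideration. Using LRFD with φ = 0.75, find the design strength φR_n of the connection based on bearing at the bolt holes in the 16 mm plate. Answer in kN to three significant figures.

Per bolt r_n = 1.2 l_c t F_u ≤ 2.4 d t F_u; upper limit = 2.4 × 12 × 16 × 470 / 1000 = 216.6 kN.
Edge bolt: l_c = 30 − 14/2 = 23 mm → 1.2 × 23 × 16 × 470 / 1000 = 207.6 → r_n = 207.6 kN.
Interior bolts: l_c = 35 − 14 = 21 mm → 1.2 × 21 × 16 × 470 / 1000 = 189.5 → r_n = 189.5 kN.
R_n = 1 × 207.6 + 2 × 189.5 = 586.6 kN.
Design strength φR_n = 0.75 × 586.6 = 440 kN.

440 kN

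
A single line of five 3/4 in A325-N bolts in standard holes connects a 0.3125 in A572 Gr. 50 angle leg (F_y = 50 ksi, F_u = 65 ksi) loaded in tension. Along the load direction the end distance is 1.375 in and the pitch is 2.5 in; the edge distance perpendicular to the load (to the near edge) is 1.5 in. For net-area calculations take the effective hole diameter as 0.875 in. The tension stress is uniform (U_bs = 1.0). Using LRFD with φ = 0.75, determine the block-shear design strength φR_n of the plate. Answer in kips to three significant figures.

84.2 kips

Shear plane L_v = 1.375 + 4·2.5 = 11.38 in; A_gv = 11.38 × 0.3125 = 3.555 in².
A_nv = (11.38 − 4.5·0.875) × 0.3125 = 2.324 in².
A_nt = (1.5 − 0.5·0.875) × 0.3125 = 0.332 in².
0.6 F_u A_nv = 90.64 kips; 0.6 F_y A_gv = 106.6 kips → shear rupture governs the shear term.
R_n = 90.64 + 1.0 × 65 × 0.332 = 112.2 kips.
Design strength φR_n = 0.75 × 112.2 = 84.2 kips.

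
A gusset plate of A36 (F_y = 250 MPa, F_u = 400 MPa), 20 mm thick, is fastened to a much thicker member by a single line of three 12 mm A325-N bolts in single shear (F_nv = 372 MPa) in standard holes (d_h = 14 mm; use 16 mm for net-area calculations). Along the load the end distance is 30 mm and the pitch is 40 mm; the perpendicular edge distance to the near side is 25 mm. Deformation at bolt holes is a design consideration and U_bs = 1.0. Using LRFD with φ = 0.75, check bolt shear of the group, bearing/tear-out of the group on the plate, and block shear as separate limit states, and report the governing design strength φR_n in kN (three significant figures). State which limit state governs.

94.7 kN (bolt shear governs)

Bolt shear: A_b = π·12²/4 = 113.1 mm²; R_n = 372 × 113.1 × 3 × 1 / 1000 = 126.2 kN → 0.75 × 126.2 = 94.7 kN.
Bearing: edge l_c = 23, r_n = 220.8 kN; interior l_c = 26, r_n = 230.4 kN; R_n = 220.8 + 2·230.4 = 681.6 kN → 511 kN.
Block shear: A_gv = 2200, A_nv = 1400, A_nt = 340 mm²; R_n = min(0.6F_uA_nv, 0.6F_yA_gv) + U_bs·F_u·A_nt = 466 kN → 350 kN.
Bolt shear governs: 94.7 kN.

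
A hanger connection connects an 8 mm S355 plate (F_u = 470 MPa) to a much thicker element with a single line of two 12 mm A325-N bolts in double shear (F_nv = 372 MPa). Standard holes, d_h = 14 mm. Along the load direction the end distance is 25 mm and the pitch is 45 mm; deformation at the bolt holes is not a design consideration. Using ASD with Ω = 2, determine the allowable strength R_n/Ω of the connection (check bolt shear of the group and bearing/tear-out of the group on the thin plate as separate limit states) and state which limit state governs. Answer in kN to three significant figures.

Bolt shear: A_b = π·12²/4 = 113.1 mm²; R_n = 372 × 113.1 × 2 × 2 / 1000 = 168.3 kN → 168.3 / 2 = 84.1 kN.
Bearing (1.5 l_c t F_u ≤ 3.0 d t F_u): upper limit = 3.0·12·8·470 / 1000 = 135.4 kN.
  Edge l_c = 25 − 14/2 = 18 → r_n = 101.5 kN; interior l_c = 45 − 14 = 31 → r_n = 135.4 kN.
  R_n,bearing = 1·101.5 + 1·135.4 = 236.9 kN → 236.9 / 2 = 118 kN.
Bolt shear governs: 84.1 kN.

84.1 kN (bolt shear governs)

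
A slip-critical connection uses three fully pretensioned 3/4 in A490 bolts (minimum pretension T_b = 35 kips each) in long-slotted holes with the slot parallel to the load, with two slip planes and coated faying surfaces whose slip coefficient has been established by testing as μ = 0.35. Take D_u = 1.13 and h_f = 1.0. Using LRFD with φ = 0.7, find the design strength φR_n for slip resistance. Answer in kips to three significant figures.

58.1 kips

R_n = μ · D_u · h_f · T_b · n_s · n_b = 0.35 × 1.13 × 1.0 × 35 × 2 × 3 = 83.05 kips.
Design strength φR_n = 0.7 × 83.05 = 58.1 kips.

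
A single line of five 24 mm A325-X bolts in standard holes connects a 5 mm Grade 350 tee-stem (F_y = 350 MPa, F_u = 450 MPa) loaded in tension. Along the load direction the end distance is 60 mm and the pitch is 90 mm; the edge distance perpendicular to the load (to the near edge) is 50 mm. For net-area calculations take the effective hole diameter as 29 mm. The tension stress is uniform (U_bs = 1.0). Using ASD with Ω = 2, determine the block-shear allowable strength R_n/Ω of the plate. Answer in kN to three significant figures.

Shear plane L_v = 60 + 4·90 = 420 mm; A_gv = 420 × 5 = 2100 mm².
A_nv = (420 − 4.5·29) × 5 = 1448 mm².
A_nt = (50 − 0.5·29) × 5 = 177.5 mm².
0.6 F_u A_nv = 390.8 kN; 0.6 F_y A_gv = 441 kN → shear rupture governs the shear term.
R_n = 390.8 + 1.0 × 450 × 177.5 / 1000 = 470.7 kN.
Allowable strength R_n/Ω = 470.7 / 2 = 235 kN.

235 kN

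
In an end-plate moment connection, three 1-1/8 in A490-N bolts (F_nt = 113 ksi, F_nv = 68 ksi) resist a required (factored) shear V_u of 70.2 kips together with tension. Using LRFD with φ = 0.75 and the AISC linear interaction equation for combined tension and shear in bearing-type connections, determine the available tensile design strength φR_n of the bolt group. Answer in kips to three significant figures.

212 kips

A_b = π·1.125²/4 = 0.994 in²; f_rv = 70.2 / (3 × 0.994) = 23.54 ksi.
F'_nt = 1.3 F_nt − (F_nt / φF_nv) f_rv = 1.3·113 − (113/(0.75·68))·23.54 = 94.74 ksi, capped at F_nt → F'_nt = 94.74 ksi.
R_n = F'_nt · A_b · n = 94.74 × 0.994 × 3 = 282.5 kips.
Design strength φR_n = 0.75 × 282.5 = 212 kips.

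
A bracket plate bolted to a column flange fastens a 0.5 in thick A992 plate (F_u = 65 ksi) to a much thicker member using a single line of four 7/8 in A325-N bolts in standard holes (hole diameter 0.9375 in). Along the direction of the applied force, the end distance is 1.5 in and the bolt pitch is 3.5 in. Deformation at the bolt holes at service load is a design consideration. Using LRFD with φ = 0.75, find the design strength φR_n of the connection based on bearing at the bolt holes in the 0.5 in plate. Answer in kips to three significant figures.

184 kips

Per bolt r_n = 1.2 l_c t F_u ≤ 2.4 d t F_u; upper limit = 2.4 × 0.875 × 0.5 × 65 = 68.25 kips.
Edge bolt: l_c = 1.5 − 0.9375/2 = 1.031 in → 1.2 × 1.031 × 0.5 × 65 = 40.22 → r_n = 40.22 kips.
Interior bolts: l_c = 3.5 − 0.9375 = 2.562 in → 1.2 × 2.562 × 0.5 × 65 = 99.94 → r_n = 68.25 kips.
R_n = 1 × 40.22 + 3 × 68.25 = 245 kips.
Design strength φR_n = 0.75 × 245 = 184 kips.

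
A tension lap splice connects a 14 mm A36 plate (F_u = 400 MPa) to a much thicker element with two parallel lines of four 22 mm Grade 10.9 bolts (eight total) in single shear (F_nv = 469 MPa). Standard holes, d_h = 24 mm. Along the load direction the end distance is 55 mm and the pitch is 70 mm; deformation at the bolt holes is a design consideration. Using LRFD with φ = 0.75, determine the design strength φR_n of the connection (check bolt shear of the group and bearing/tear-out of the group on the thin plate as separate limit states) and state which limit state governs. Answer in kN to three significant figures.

1070 kN (bolt shear governs)

Bolt shear: A_b = π·22²/4 = 380.1 mm²; R_n = 469 × 380.1 × 8 × 1 / 1000 = 1426 kN → 0.75 × 1426 = 1070 kN.
Bearing (1.2 l_c t F_u ≤ 2.4 d t F_u): upper limit = 2.4·22·14·400 / 1000 = 295.7 kN.
  Edge l_c = 55 − 24/2 = 43 → r_n = 289 kN; interior l_c = 70 − 24 = 46 → r_n = 295.7 kN.
  R_n,bearing = 2·289 + 6·295.7 = 2352 kN → 0.75 × 2352 = 1760 kN.
Bolt shear governs: 1070 kN.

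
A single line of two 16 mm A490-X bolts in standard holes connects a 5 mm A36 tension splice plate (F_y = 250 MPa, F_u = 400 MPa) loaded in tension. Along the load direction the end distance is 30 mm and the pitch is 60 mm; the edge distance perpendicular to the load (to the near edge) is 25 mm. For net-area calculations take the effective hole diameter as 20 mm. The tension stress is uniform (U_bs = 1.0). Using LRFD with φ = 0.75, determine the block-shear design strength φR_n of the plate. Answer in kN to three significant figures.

Shear plane L_v = 30 + 1·60 = 90 mm; A_gv = 90 × 5 = 450 mm².
A_nv = (90 − 1.5·20) × 5 = 300 mm².
A_nt = (25 − 0.5·20) × 5 = 75 mm².
0.6 F_u A_nv = 72 kN; 0.6 F_y A_gv = 67.5 kN → shear yielding governs the shear term.
R_n = 67.5 + 1.0 × 400 × 75 / 1000 = 97.5 kN.
Design strength φR_n = 0.75 × 97.5 = 73.1 kN.

73.1 kN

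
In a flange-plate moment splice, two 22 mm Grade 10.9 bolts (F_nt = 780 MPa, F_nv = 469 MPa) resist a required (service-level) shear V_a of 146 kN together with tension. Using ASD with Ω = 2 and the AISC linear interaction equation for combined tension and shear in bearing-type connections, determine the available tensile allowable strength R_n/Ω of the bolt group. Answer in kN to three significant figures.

143 kN

A_b = π·22²/4 = 380.1 mm²; f_rv = 146 × 1000 / (2 × 380.1) = 192 MPa.
F'_nt = 1.3 F_nt − (Ω F_nt / F_nv) f_rv = 1.3·780 − (2·780/469)·192 = 375.2 MPa, capped at F_nt → F'_nt = 375.2 MPa.
R_n = F'_nt · A_b · n = 375.2 × 380.1 × 2 / 1000 = 285.3 kN.
Allowable strength R_n/Ω = 285.3 / 2 = 143 kN.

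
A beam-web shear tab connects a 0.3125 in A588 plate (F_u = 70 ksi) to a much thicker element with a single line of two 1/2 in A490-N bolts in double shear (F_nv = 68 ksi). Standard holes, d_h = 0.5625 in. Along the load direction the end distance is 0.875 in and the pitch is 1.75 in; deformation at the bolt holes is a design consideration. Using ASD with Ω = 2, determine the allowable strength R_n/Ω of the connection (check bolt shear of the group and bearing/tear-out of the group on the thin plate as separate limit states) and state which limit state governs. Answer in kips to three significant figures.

Bolt shear: A_b = π·0.5²/4 = 0.1963 in²; R_n = 68 × 0.1963 × 2 × 2 = 53.41 kips → 53.41 / 2 = 26.7 kips.
Bearing (1.2 l_c t F_u ≤ 2.4 d t F_u): upper limit = 2.4·0.5·0.3125·70 = 26.25 kips.
  Edge l_c = 0.875 − 0.5625/2 = 0.5938 → r_n = 15.59 kips; interior l_c = 1.75 − 0.5625 = 1.188 → r_n = 26.25 kips.
  R_n,bearing = 1·15.59 + 1·26.25 = 41.84 kips → 41.84 / 2 = 20.9 kips.
Bearing governs: 20.9 kips.

20.9 kips (bearing governs)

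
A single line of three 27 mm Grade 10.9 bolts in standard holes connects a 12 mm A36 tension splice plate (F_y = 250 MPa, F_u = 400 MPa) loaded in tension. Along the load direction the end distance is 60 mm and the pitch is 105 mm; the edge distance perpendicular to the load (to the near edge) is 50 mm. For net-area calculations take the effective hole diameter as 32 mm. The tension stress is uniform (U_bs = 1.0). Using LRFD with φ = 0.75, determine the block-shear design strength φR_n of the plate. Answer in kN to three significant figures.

487 kN

Shear plane L_v = 60 + 2·105 = 270 mm; A_gv = 270 × 12 = 3240 mm².
A_nv = (270 − 2.5·32) × 12 = 2280 mm².
A_nt = (50 − 0.5·32) × 12 = 408 mm².
0.6 F_u A_nv = 547.2 kN; 0.6 F_y A_gv = 486 kN → shear yielding governs the shear term.
R_n = 486 + 1.0 × 400 × 408 / 1000 = 649.2 kN.
Design strength φR_n = 0.75 × 649.2 = 487 kN.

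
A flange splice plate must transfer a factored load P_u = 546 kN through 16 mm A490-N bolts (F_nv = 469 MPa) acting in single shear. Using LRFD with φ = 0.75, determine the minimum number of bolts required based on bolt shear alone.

8 bolts

A_b = π·16²/4 = 201.1 mm².
Per-bolt design strength φR_n = 0.75 × 469 × 201.1 × 1 / 1000 = 70.72 kN.
n ≥ 546 / 70.72 = 7.72 → use 8 bolts.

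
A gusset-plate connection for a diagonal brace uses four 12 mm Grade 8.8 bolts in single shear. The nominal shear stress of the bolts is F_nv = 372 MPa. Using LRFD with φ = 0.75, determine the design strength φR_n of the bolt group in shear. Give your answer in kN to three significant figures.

A_b = π × 12² / 4 = 113.1 mm².
R_n = F_nv · A_b · n · n_s = 372 × 113.1 × 4 × 1 / 1000 = 168.3 kN.
Design strength φR_n = 0.75 × 168.3 = 126 kN.

126 kN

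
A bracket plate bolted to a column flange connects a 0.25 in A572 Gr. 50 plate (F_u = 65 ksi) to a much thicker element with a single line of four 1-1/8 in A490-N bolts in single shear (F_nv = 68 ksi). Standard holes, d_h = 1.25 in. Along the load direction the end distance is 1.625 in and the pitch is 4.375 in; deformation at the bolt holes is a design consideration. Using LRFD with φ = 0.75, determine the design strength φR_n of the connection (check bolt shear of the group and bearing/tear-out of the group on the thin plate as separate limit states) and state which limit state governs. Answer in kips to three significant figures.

113 kips (bearing governs)

Bolt shear: A_b = π·1.125²/4 = 0.994 in²; R_n = 68 × 0.994 × 4 × 1 = 270.4 kips → 0.75 × 270.4 = 203 kips.
Bearing (1.2 l_c t F_u ≤ 2.4 d t F_u): upper limit = 2.4·1.125·0.25·65 = 43.87 kips.
  Edge l_c = 1.625 − 1.25/2 = 1 → r_n = 19.5 kips; interior l_c = 4.375 − 1.25 = 3.125 → r_n = 43.87 kips.
  R_n,bearing = 1·19.5 + 3·43.87 = 151.1 kips → 0.75 × 151.1 = 113 kips.
Bearing governs: 113 kips.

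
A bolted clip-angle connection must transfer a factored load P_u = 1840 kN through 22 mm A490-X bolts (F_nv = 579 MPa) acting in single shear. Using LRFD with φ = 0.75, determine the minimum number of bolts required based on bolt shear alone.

12 bolts

A_b = π·22²/4 = 380.1 mm².
Per-bolt design strength φR_n = 0.75 × 579 × 380.1 × 1 / 1000 = 165.1 kN.
n ≥ 1840 / 165.1 = 11.15 → use 12 bolts.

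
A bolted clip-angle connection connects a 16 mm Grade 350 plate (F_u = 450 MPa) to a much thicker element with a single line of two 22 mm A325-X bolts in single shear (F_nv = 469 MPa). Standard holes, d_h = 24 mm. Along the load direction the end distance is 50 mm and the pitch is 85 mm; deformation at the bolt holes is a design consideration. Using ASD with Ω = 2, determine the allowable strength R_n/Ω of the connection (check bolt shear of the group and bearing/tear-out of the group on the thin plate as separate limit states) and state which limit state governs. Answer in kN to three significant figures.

Bolt shear: A_b = π·22²/4 = 380.1 mm²; R_n = 469 × 380.1 × 2 × 1 / 1000 = 356.6 kN → 356.6 / 2 = 178 kN.
Bearing (1.2 l_c t F_u ≤ 2.4 d t F_u): upper limit = 2.4·22·16·450 / 1000 = 380.2 kN.
  Edge l_c = 50 − 24/2 = 38 → r_n = 328.3 kN; interior l_c = 85 − 24 = 61 → r_n = 380.2 kN.
  R_n,bearing = 1·328.3 + 1·380.2 = 708.5 kN → 708.5 / 2 = 354 kN.
Bolt shear governs: 178 kN.

178 kN (bolt shear governs)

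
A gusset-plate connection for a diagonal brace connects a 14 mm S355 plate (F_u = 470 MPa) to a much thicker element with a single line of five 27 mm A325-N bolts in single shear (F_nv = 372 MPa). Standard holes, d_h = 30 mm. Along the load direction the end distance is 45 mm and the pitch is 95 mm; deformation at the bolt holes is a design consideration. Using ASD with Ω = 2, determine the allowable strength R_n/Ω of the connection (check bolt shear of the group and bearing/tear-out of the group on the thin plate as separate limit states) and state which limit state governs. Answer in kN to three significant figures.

Bolt shear: A_b = π·27²/4 = 572.6 mm²; R_n = 372 × 572.6 × 5 × 1 / 1000 = 1065 kN → 1065 / 2 = 532 kN.
Bearing (1.2 l_c t F_u ≤ 2.4 d t F_u): upper limit = 2.4·27·14·470 / 1000 = 426.4 kN.
  Edge l_c = 45 − 30/2 = 30 → r_n = 236.9 kN; interior l_c = 95 − 30 = 65 → r_n = 426.4 kN.
  R_n,bearing = 1·236.9 + 4·426.4 = 1942 kN → 1942 / 2 = 971 kN.
Bolt shear governs: 532 kN.

532 kN (bolt shear governs)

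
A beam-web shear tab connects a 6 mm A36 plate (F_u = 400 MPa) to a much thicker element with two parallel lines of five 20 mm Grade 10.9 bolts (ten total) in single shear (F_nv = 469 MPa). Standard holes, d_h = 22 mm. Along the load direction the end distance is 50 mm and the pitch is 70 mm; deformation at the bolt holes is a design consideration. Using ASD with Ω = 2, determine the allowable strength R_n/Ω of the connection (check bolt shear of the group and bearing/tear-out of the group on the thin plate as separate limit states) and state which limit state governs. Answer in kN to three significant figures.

Bolt shear: A_b = π·20²/4 = 314.2 mm²; R_n = 469 × 314.2 × 10 × 1 / 1000 = 1473 kN → 1473 / 2 = 737 kN.
Bearing (1.2 l_c t F_u ≤ 2.4 d t F_u): upper limit = 2.4·20·6·400 / 1000 = 115.2 kN.
  Edge l_c = 50 − 22/2 = 39 → r_n = 112.3 kN; interior l_c = 70 − 22 = 48 → r_n = 115.2 kN.
  R_n,bearing = 2·112.3 + 8·115.2 = 1146 kN → 1146 / 2 = 573 kN.
Bearing governs: 573 kN.

573 kN (bearing governs)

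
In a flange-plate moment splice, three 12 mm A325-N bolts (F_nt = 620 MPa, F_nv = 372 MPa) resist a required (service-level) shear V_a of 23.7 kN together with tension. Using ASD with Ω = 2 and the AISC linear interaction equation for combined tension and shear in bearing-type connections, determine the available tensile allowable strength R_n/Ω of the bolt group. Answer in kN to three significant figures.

97.2 kN

A_b = π·12²/4 = 113.1 mm²; f_rv = 23.7 × 1000 / (3 × 113.1) = 69.85 MPa.
F'_nt = 1.3 F_nt − (Ω F_nt / F_nv) f_rv = 1.3·620 − (2·620/372)·69.85 = 573.2 MPa, capped at F_nt → F'_nt = 573.2 MPa.
R_n = F'_nt · A_b · n = 573.2 × 113.1 × 3 / 1000 = 194.5 kN.
Allowable strength R_n/Ω = 194.5 / 2 = 97.2 kN.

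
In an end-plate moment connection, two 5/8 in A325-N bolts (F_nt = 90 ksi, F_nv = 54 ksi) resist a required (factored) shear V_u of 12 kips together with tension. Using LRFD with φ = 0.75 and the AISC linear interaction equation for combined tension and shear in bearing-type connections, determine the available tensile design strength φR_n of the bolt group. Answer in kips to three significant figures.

33.8 kips

A_b = π·0.625²/4 = 0.3068 in²; f_rv = 12 / (2 × 0.3068) = 19.56 ksi.
F'_nt = 1.3 F_nt − (F_nt / φF_nv) f_rv = 1.3·90 − (90/(0.75·54))·19.56 = 73.54 ksi, capped at F_nt → F'_nt = 73.54 ksi.
R_n = F'_nt · A_b · n = 73.54 × 0.3068 × 2 = 45.12 kips.
Design strength φR_n = 0.75 × 45.12 = 33.8 kips.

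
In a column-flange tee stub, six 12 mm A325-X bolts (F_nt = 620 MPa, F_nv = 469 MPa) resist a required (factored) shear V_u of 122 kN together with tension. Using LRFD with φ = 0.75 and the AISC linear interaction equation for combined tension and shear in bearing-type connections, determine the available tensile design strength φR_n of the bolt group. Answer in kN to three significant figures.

249 kN

A_b = π·12²/4 = 113.1 mm²; f_rv = 122 × 1000 / (6 × 113.1) = 179.8 MPa.
F'_nt = 1.3 F_nt − (F_nt / φF_nv) f_rv = 1.3·620 − (620/(0.75·469))·179.8 = 489.1 MPa, capped at F_nt → F'_nt = 489.1 MPa.
R_n = F'_nt · A_b · n = 489.1 × 113.1 × 6 / 1000 = 331.9 kN.
Design strength φR_n = 0.75 × 331.9 = 249 kN.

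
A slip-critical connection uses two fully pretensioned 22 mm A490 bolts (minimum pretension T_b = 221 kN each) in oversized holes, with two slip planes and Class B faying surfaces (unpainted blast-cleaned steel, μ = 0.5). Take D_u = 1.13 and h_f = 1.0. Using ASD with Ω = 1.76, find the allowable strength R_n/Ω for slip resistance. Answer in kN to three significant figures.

R_n = μ · D_u · h_f · T_b · n_s · n_b = 0.5 × 1.13 × 1.0 × 221 × 2 × 2 = 499.5 kN.
Allowable strength R_n/Ω = 499.5 / 1.76 = 284 kN.

284 kN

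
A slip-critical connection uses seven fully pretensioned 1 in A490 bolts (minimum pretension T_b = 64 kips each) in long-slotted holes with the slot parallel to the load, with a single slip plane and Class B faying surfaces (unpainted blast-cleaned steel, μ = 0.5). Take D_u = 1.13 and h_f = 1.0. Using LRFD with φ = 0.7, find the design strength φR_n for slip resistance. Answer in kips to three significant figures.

177 kips

R_n = μ · D_u · h_f · T_b · n_s · n_b = 0.5 × 1.13 × 1.0 × 64 × 1 × 7 = 253.1 kips.
Design strength φR_n = 0.7 × 253.1 = 177 kips.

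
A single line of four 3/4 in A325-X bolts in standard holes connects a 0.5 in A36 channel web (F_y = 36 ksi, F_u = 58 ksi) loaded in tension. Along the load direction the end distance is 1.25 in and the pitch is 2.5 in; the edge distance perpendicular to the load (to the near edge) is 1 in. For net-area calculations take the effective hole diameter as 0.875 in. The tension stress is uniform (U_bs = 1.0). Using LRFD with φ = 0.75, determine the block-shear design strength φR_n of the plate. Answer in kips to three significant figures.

83.1 kips

Shear plane L_v = 1.25 + 3·2.5 = 8.75 in; A_gv = 8.75 × 0.5 = 4.375 in².
A_nv = (8.75 − 3.5·0.875) × 0.5 = 2.844 in².
A_nt = (1 − 0.5·0.875) × 0.5 = 0.2812 in².
0.6 F_u A_nv = 98.96 kips; 0.6 F_y A_gv = 94.5 kips → shear yielding governs the shear term.
R_n = 94.5 + 1.0 × 58 × 0.2812 = 110.8 kips.
Design strength φR_n = 0.75 × 110.8 = 83.1 kips.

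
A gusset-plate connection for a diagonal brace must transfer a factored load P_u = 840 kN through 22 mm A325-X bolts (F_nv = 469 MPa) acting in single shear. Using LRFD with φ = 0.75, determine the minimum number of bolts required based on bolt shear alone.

A_b = π·22²/4 = 380.1 mm².
Per-bolt design strength φR_n = 0.75 × 469 × 380.1 × 1 / 1000 = 133.7 kN.
n ≥ 840 / 133.7 = 6.282 → use 7 bolts.

7 bolts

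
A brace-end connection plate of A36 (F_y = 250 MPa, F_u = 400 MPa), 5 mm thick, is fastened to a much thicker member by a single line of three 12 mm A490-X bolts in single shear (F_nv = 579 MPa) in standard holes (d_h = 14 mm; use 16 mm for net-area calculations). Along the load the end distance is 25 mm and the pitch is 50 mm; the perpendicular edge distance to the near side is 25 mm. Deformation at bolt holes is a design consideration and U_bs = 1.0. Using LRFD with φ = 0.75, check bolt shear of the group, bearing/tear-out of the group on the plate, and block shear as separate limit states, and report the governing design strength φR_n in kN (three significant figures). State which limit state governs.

95.8 kN (block shear governs)

Bolt shear: A_b = π·12²/4 = 113.1 mm²; R_n = 579 × 113.1 × 3 × 1 / 1000 = 196.5 kN → 0.75 × 196.5 = 147 kN.
Bearing: edge l_c = 18, r_n = 43.2 kN; interior l_c = 36, r_n = 57.6 kN; R_n = 43.2 + 2·57.6 = 158.4 kN → 119 kN.
Block shear: A_gv = 625, A_nv = 425, A_nt = 85 mm²; R_n = min(0.6F_uA_nv, 0.6F_yA_gv) + U_bs·F_u·A_nt = 127.8 kN → 95.8 kN.
Block shear governs: 95.8 kN.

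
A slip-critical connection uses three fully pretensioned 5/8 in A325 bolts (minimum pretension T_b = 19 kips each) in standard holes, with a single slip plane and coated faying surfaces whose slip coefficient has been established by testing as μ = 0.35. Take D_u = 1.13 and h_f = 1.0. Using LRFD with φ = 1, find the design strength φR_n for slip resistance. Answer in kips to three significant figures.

R_n = μ · D_u · h_f · T_b · n_s · n_b = 0.35 × 1.13 × 1.0 × 19 × 1 × 3 = 22.54 kips.
Design strength φR_n = 1 × 22.54 = 22.5 kips.

22.5 kips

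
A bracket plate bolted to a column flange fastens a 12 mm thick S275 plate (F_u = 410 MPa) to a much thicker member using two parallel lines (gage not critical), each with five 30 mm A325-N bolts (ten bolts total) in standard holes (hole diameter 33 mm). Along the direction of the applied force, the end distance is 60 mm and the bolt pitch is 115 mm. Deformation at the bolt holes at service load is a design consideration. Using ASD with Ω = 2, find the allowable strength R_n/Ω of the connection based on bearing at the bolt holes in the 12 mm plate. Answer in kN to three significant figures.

Per bolt r_n = 1.2 l_c t F_u ≤ 2.4 d t F_u; upper limit = 2.4 × 30 × 12 × 410 / 1000 = 354.2 kN.
Edge bolt: l_c = 60 − 33/2 = 43.5 mm → 1.2 × 43.5 × 12 × 410 / 1000 = 256.8 → r_n = 256.8 kN.
Interior bolts: l_c = 115 − 33 = 82 mm → 1.2 × 82 × 12 × 410 / 1000 = 484.1 → r_n = 354.2 kN.
R_n = 2 × 256.8 + 8 × 354.2 = 3348 kN.
Allowable strength R_n/Ω = 3348 / 2 = 1670 kN.

1670 kN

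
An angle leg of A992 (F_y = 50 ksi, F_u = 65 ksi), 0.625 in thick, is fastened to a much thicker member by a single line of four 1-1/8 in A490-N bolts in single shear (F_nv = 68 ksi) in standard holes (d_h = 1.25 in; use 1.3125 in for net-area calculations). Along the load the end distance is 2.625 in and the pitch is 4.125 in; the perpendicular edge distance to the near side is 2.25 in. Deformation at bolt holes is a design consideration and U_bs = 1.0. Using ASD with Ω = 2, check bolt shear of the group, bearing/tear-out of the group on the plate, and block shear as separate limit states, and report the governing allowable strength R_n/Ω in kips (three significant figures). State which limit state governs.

Bolt shear: A_b = π·1.125²/4 = 0.994 in²; R_n = 68 × 0.994 × 4 × 1 = 270.4 kips → 270.4 / 2 = 135 kips.
Bearing: edge l_c = 2, r_n = 97.5 kips; interior l_c = 2.875, r_n = 109.7 kips; R_n = 97.5 + 3·109.7 = 426.6 kips → 213 kips.
Block shear: A_gv = 9.375, A_nv = 6.504, A_nt = 0.9961 in²; R_n = min(0.6F_uA_nv, 0.6F_yA_gv) + U_bs·F_u·A_nt = 318.4 kips → 159 kips.
Bolt shear governs: 135 kips.

135 kips (bolt shear governs)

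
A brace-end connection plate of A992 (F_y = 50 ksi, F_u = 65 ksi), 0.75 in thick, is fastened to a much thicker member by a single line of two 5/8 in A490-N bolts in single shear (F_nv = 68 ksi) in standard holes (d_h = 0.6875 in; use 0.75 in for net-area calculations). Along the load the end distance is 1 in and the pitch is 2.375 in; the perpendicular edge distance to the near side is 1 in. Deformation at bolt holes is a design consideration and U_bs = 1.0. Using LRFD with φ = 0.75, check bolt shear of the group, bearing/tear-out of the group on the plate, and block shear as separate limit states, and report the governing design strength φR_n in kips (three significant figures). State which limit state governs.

31.3 kips (bolt shear governs)

Bolt shear: A_b = π·0.625²/4 = 0.3068 in²; R_n = 68 × 0.3068 × 2 × 1 = 41.72 kips → 0.75 × 41.72 = 31.3 kips.
Bearing: edge l_c = 0.6562, r_n = 38.39 kips; interior l_c = 1.688, r_n = 73.12 kips; R_n = 38.39 + 1·73.12 = 111.5 kips → 83.6 kips.
Block shear: A_gv = 2.531, A_nv = 1.688, A_nt = 0.4688 in²; R_n = min(0.6F_uA_nv, 0.6F_yA_gv) + U_bs·F_u·A_nt = 96.28 kips → 72.2 kips.
Bolt shear governs: 31.3 kips.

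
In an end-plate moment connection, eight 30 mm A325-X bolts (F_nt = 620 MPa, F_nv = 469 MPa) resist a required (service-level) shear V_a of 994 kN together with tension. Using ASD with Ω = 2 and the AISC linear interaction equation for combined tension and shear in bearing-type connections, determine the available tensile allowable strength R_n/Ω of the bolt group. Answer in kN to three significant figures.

A_b = π·30²/4 = 706.9 mm²; f_rv = 994 × 1000 / (8 × 706.9) = 175.8 MPa.
F'_nt = 1.3 F_nt − (Ω F_nt / F_nv) f_rv = 1.3·620 − (2·620/469)·175.8 = 341.3 MPa, capped at F_nt → F'_nt = 341.3 MPa.
R_n = F'_nt · A_b · n = 341.3 × 706.9 × 8 / 1000 = 1930 kN.
Allowable strength R_n/Ω = 1930 / 2 = 965 kN.

965 kN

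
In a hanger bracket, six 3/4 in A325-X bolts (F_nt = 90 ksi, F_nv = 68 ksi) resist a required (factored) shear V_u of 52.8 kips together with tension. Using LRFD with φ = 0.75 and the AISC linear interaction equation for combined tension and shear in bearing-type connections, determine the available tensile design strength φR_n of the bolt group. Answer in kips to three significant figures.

A_b = π·0.75²/4 = 0.4418 in²; f_rv = 52.8 / (6 × 0.4418) = 19.92 ksi.
F'_nt = 1.3 F_nt − (F_nt / φF_nv) f_rv = 1.3·90 − (90/(0.75·68))·19.92 = 81.85 ksi, capped at F_nt → F'_nt = 81.85 ksi.
R_n = F'_nt · A_b · n = 81.85 × 0.4418 × 6 = 217 kips.
Design strength φR_n = 0.75 × 217 = 163 kips.

163 kips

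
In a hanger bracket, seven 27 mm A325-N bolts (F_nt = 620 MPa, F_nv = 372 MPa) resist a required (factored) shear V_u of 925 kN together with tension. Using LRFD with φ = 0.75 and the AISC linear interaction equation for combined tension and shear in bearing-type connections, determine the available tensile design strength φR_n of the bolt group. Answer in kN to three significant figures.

A_b = π·27²/4 = 572.6 mm²; f_rv = 925 × 1000 / (7 × 572.6) = 230.8 MPa.
F'_nt = 1.3 F_nt − (F_nt / φF_nv) f_rv = 1.3·620 − (620/(0.75·372))·230.8 = 293.1 MPa, capped at F_nt → F'_nt = 293.1 MPa.
R_n = F'_nt · A_b · n = 293.1 × 572.6 × 7 / 1000 = 1175 kN.
Design strength φR_n = 0.75 × 1175 = 881 kN.

881 kN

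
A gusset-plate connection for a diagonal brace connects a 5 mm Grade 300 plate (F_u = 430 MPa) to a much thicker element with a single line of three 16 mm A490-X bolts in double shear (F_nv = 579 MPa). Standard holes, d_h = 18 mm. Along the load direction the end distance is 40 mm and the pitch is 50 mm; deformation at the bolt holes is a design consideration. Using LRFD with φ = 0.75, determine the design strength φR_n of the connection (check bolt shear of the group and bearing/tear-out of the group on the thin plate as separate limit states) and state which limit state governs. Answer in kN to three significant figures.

184 kN (bearing governs)

Bolt shear: A_b = π·16²/4 = 201.1 mm²; R_n = 579 × 201.1 × 3 × 2 / 1000 = 698.5 kN → 0.75 × 698.5 = 524 kN.
Bearing (1.2 l_c t F_u ≤ 2.4 d t F_u): upper limit = 2.4·16·5·430 / 1000 = 82.56 kN.
  Edge l_c = 40 − 18/2 = 31 → r_n = 79.98 kN; interior l_c = 50 − 18 = 32 → r_n = 82.56 kN.
  R_n,bearing = 1·79.98 + 2·82.56 = 245.1 kN → 0.75 × 245.1 = 184 kN.
Bearing governs: 184 kN.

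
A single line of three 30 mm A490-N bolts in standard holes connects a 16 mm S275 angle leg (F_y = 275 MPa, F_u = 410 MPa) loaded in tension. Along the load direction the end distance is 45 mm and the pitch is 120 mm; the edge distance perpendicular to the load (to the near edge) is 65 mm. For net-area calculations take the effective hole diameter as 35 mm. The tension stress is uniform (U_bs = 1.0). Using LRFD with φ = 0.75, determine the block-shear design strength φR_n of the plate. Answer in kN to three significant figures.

Shear plane L_v = 45 + 2·120 = 285 mm; A_gv = 285 × 16 = 4560 mm².
A_nv = (285 − 2.5·35) × 16 = 3160 mm².
A_nt = (65 − 0.5·35) × 16 = 760 mm².
0.6 F_u A_nv = 777.4 kN; 0.6 F_y A_gv = 752.4 kN → shear yielding governs the shear term.
R_n = 752.4 + 1.0 × 410 × 760 / 1000 = 1064 kN.
Design strength φR_n = 0.75 × 1064 = 798 kN.

798 kN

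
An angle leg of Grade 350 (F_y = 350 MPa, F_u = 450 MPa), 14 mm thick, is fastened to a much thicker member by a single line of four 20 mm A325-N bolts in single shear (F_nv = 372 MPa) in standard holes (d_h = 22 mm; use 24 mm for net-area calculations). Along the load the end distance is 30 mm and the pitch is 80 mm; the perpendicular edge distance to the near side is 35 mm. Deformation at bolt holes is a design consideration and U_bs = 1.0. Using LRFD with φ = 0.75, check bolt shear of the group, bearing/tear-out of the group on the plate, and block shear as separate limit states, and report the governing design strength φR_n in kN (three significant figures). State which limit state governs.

Bolt shear: A_b = π·20²/4 = 314.2 mm²; R_n = 372 × 314.2 × 4 × 1 / 1000 = 467.5 kN → 0.75 × 467.5 = 351 kN.
Bearing: edge l_c = 19, r_n = 143.6 kN; interior l_c = 58, r_n = 302.4 kN; R_n = 143.6 + 3·302.4 = 1051 kN → 788 kN.
Block shear: A_gv = 3780, A_nv = 2604, A_nt = 322 mm²; R_n = min(0.6F_uA_nv, 0.6F_yA_gv) + U_bs·F_u·A_nt = 848 kN → 636 kN.
Bolt shear governs: 351 kN.

351 kN (bolt shear governs)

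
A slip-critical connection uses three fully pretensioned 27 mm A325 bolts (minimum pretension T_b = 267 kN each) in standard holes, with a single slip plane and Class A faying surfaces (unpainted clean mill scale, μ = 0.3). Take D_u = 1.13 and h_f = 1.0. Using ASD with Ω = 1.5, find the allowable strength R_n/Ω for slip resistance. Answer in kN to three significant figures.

R_n = μ · D_u · h_f · T_b · n_s · n_b = 0.3 × 1.13 × 1.0 × 267 × 1 × 3 = 271.5 kN.
Allowable strength R_n/Ω = 271.5 / 1.5 = 181 kN.

181 kN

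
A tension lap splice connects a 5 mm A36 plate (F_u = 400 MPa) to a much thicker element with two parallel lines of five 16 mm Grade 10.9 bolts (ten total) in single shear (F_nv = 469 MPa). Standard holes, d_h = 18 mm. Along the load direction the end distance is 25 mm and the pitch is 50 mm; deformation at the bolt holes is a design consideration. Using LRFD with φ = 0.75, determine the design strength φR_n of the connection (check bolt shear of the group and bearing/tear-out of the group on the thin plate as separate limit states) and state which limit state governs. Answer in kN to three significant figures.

518 kN (bearing governs)

Bolt shear: A_b = π·16²/4 = 201.1 mm²; R_n = 469 × 201.1 × 10 × 1 / 1000 = 943 kN → 0.75 × 943 = 707 kN.
Bearing (1.2 l_c t F_u ≤ 2.4 d t F_u): upper limit = 2.4·16·5·400 / 1000 = 76.8 kN.
  Edge l_c = 25 − 18/2 = 16 → r_n = 38.4 kN; interior l_c = 50 − 18 = 32 → r_n = 76.8 kN.
  R_n,bearing = 2·38.4 + 8·76.8 = 691.2 kN → 0.75 × 691.2 = 518 kN.
Bearing governs: 518 kN.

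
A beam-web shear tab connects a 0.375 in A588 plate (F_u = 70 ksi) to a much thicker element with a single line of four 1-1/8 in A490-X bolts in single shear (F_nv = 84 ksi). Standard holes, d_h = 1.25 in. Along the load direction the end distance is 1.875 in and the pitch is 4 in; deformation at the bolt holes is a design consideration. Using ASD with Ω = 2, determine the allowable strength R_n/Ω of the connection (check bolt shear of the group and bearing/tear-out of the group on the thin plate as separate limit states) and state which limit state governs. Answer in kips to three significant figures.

126 kips (bearing governs)

Bolt shear: A_b = π·1.125²/4 = 0.994 in²; R_n = 84 × 0.994 × 4 × 1 = 334 kips → 334 / 2 = 167 kips.
Bearing (1.2 l_c t F_u ≤ 2.4 d t F_u): upper limit = 2.4·1.125·0.375·70 = 70.88 kips.
  Edge l_c = 1.875 − 1.25/2 = 1.25 → r_n = 39.38 kips; interior l_c = 4 − 1.25 = 2.75 → r_n = 70.88 kips.
  R_n,bearing = 1·39.38 + 3·70.88 = 252 kips → 252 / 2 = 126 kips.
Bearing governs: 126 kips.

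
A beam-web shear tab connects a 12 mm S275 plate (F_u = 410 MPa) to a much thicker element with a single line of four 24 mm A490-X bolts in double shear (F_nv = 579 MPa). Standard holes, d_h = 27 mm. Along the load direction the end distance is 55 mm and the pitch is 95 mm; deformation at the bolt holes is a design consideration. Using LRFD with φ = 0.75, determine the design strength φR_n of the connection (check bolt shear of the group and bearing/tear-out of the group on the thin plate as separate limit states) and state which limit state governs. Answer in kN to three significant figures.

Bolt shear: A_b = π·24²/4 = 452.4 mm²; R_n = 579 × 452.4 × 4 × 2 / 1000 = 2095 kN → 0.75 × 2095 = 1570 kN.
Bearing (1.2 l_c t F_u ≤ 2.4 d t F_u): upper limit = 2.4·24·12·410 / 1000 = 283.4 kN.
  Edge l_c = 55 − 27/2 = 41.5 → r_n = 245 kN; interior l_c = 95 − 27 = 68 → r_n = 283.4 kN.
  R_n,bearing = 1·245 + 3·283.4 = 1095 kN → 0.75 × 1095 = 821 kN.
Bearing governs: 821 kN.

821 kN (bearing governs)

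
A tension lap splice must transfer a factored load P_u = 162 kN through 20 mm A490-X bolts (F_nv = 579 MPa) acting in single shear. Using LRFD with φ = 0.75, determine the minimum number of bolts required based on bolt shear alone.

2 bolts

A_b = π·20²/4 = 314.2 mm².
Per-bolt design strength φR_n = 0.75 × 579 × 314.2 × 1 / 1000 = 136.4 kN.
n ≥ 162 / 136.4 = 1.187 → use 2 bolts.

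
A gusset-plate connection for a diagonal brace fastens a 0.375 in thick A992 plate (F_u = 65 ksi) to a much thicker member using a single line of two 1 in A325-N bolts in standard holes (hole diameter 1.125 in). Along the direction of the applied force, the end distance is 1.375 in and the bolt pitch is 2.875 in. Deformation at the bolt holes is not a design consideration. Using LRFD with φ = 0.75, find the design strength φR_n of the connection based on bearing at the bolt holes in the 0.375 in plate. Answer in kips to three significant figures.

70.3 kips

Per bolt r_n = 1.5 l_c t F_u ≤ 3.0 d t F_u; upper limit = 3.0 × 1 × 0.375 × 65 = 73.12 kips.
Edge bolt: l_c = 1.375 − 1.125/2 = 0.8125 in → 1.5 × 0.8125 × 0.375 × 65 = 29.71 → r_n = 29.71 kips.
Interior bolts: l_c = 2.875 − 1.125 = 1.75 in → 1.5 × 1.75 × 0.375 × 65 = 63.98 → r_n = 63.98 kips.
R_n = 1 × 29.71 + 1 × 63.98 = 93.69 kips.
Design strength φR_n = 0.75 × 93.69 = 70.3 kips.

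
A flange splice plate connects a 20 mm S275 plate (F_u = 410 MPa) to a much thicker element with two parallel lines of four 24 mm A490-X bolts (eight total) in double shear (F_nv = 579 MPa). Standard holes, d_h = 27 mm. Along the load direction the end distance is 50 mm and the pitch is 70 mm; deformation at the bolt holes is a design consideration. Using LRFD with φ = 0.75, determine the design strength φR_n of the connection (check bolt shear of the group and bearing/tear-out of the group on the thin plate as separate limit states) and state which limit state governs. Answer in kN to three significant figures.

2440 kN (bearing governs)

Bolt shear: A_b = π·24²/4 = 452.4 mm²; R_n = 579 × 452.4 × 8 × 2 / 1000 = 4191 kN → 0.75 × 4191 = 3140 kN.
Bearing (1.2 l_c t F_u ≤ 2.4 d t F_u): upper limit = 2.4·24·20·410 / 1000 = 472.3 kN.
  Edge l_c = 50 − 27/2 = 36.5 → r_n = 359.2 kN; interior l_c = 70 − 27 = 43 → r_n = 423.1 kN.
  R_n,bearing = 2·359.2 + 6·423.1 = 3257 kN → 0.75 × 3257 = 2440 kN.
Bearing governs: 2440 kN.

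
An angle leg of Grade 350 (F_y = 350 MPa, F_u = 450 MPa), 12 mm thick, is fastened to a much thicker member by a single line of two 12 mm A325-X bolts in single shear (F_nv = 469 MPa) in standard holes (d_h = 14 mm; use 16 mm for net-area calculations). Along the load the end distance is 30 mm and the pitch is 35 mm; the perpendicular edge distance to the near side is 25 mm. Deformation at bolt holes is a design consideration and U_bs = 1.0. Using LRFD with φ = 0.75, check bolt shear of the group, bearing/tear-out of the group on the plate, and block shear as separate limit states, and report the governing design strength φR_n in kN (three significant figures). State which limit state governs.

79.6 kN (bolt shear governs)

Bolt shear: A_b = π·12²/4 = 113.1 mm²; R_n = 469 × 113.1 × 2 × 1 / 1000 = 106.1 kN → 0.75 × 106.1 = 79.6 kN.
Bearing: edge l_c = 23, r_n = 149 kN; interior l_c = 21, r_n = 136.1 kN; R_n = 149 + 1·136.1 = 285.1 kN → 214 kN.
Block shear: A_gv = 780, A_nv = 492, A_nt = 204 mm²; R_n = min(0.6F_uA_nv, 0.6F_yA_gv) + U_bs·F_u·A_nt = 224.6 kN → 168 kN.
Bolt shear governs: 79.6 kN.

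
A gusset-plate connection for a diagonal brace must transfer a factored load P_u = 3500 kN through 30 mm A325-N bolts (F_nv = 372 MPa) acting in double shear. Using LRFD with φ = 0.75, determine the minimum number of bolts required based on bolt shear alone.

A_b = π·30²/4 = 706.9 mm².
Per-bolt design strength φR_n = 0.75 × 372 × 706.9 × 2 / 1000 = 394.4 kN.
n ≥ 3500 / 394.4 = 8.874 → use 9 bolts.

9 bolts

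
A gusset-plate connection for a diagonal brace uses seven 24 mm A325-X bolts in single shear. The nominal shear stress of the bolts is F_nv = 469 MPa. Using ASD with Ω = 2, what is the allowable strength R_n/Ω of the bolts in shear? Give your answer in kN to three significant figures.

A_b = π × 24² / 4 = 452.4 mm².
R_n = F_nv · A_b · n · n_s = 469 × 452.4 × 7 × 1 / 1000 = 1485 kN.
Allowable strength R_n/Ω = 1485 / 2 = 743 kN.

743 kN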